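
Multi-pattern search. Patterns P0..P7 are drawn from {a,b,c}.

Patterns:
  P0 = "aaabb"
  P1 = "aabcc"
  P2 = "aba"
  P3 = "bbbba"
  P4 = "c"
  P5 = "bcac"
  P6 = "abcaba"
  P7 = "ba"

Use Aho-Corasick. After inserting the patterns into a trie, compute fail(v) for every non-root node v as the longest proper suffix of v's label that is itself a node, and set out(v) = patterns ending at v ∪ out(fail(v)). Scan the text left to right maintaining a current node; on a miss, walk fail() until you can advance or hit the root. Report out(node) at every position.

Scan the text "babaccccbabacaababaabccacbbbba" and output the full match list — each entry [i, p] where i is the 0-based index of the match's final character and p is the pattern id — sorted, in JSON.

Build automaton:
Trie (insert patterns):
  0='ε' goto a→1 b→11 c→16
  1='a' goto a→2 b→9
  2='aa' goto a→3 b→6
  3='aaa' goto b→4
  4='aaab' goto b→5
  5='aaabb' goto ·  ←P0
  6='aab' goto c→7
  7='aabc' goto c→8
  8='aabcc' goto ·  ←P1
  9='ab' goto a→10 c→20
  10='aba' goto ·  ←P2
  11='b' goto a→24 b→12 c→17
  12='bb' goto b→13
  13='bbb' goto b→14
  14='bbbb' goto a→15
  15='bbbba' goto ·  ←P3
  16='c' goto ·  ←P4
  17='bc' goto a→18
  18='bca' goto c→19
  19='bcac' goto ·  ←P5
  20='abc' goto a→21
  21='abca' goto b→22
  22='abcab' goto a→23
  23='abcaba' goto ·  ←P6
  24='ba' goto ·  ←P7

Failure links (BFS by depth):
  n1('a'): parent n0 fail=0; on 'a' 0 → fail=0;  out ∅∪∅=∅
  n11('b'): parent n0 fail=0; on 'b' 0 → fail=0;  out ∅∪∅=∅
  n16('c'): parent n0 fail=0; on 'c' 0 → fail=0;  out {4}∪∅={4}
  n2('aa'): parent n1 fail=0; on 'a' 0 → fail=1;  out ∅∪∅=∅
  n9('ab'): parent n1 fail=0; on 'b' 0 → fail=11;  out ∅∪∅=∅
  n12('bb'): parent n11 fail=0; on 'b' 0 → fail=11;  out ∅∪∅=∅
  n17('bc'): parent n11 fail=0; on 'c' 0 → fail=16;  out ∅∪{4}={4}
  n24('ba'): parent n11 fail=0; on 'a' 0 → fail=1;  out {7}∪∅={7}
  n3('aaa'): parent n2 fail=1; on 'a' 1 → fail=2;  out ∅∪∅=∅
  n6('aab'): parent n2 fail=1; on 'b' 1 → fail=9;  out ∅∪∅=∅
  n10('aba'): parent n9 fail=11; on 'a' 11 → fail=24;  out {2}∪{7}={2,7}
  n13('bbb'): parent n12 fail=11; on 'b' 11 → fail=12;  out ∅∪∅=∅
  n18('bca'): parent n17 fail=16; on 'a' 16→0 → fail=1;  out ∅∪∅=∅
  n20('abc'): parent n9 fail=11; on 'c' 11 → fail=17;  out ∅∪{4}={4}
  n4('aaab'): parent n3 fail=2; on 'b' 2 → fail=6;  out ∅∪∅=∅
  n7('aabc'): parent n6 fail=9; on 'c' 9 → fail=20;  out ∅∪{4}={4}
  n14('bbbb'): parent n13 fail=12; on 'b' 12 → fail=13;  out ∅∪∅=∅
  n19('bcac'): parent n18 fail=1; on 'c' 1→0 → fail=16;  out {5}∪{4}={4,5}
  n21('abca'): parent n20 fail=17; on 'a' 17 → fail=18;  out ∅∪∅=∅
  n5('aaabb'): parent n4 fail=6; on 'b' 6→9→11 → fail=12;  out {0}∪∅={0}
  n8('aabcc'): parent n7 fail=20; on 'c' 20→17→16→0 → fail=16;  out {1}∪{4}={1,4}
  n15('bbbba'): parent n14 fail=13; on 'a' 13→12→11 → fail=24;  out {3}∪{7}={3,7}
  n22('abcab'): parent n21 fail=18; on 'b' 18→1 → fail=9;  out ∅∪∅=∅
  n23('abcaba'): parent n22 fail=9; on 'a' 9 → fail=10;  out {6}∪{2,7}={2,6,7}

Scan:
[0] read 'b'  n0⇒n11
[1] read 'a'  n11⇒n24  emit P7@[0:1]
[2] read 'b'  n24⇒n9 (via fail)
[3] read 'a'  n9⇒n10  emit P2@[1:3],P7@[2:3]
[4] read 'c'  n10⇒n16 (via fail)  emit P4@[4:4]
[5] read 'c'  n16⇒n16 (via fail)  emit P4@[5:5]
[6] read 'c'  n16⇒n16 (via fail)  emit P4@[6:6]
[7] read 'c'  n16⇒n16 (via fail)  emit P4@[7:7]
[8] read 'b'  n16⇒n11 (via fail)
[9] read 'a'  n11⇒n24  emit P7@[8:9]
[10] read 'b'  n24⇒n9 (via fail)
[11] read 'a'  n9⇒n10  emit P2@[9:11],P7@[10:11]
[12] read 'c'  n10⇒n16 (via fail)  emit P4@[12:12]
[13] read 'a'  n16⇒n1 (via fail)
[14] read 'a'  n1⇒n2
[15] read 'b'  n2⇒n6
[16] read 'a'  n6⇒n10 (via fail)  emit P2@[14:16],P7@[15:16]
[17] read 'b'  n10⇒n9 (via fail)
[18] read 'a'  n9⇒n10  emit P2@[16:18],P7@[17:18]
[19] read 'a'  n10⇒n2 (via fail)
[20] read 'b'  n2⇒n6
[21] read 'c'  n6⇒n7  emit P4@[21:21]
[22] read 'c'  n7⇒n8  emit P1@[18:22],P4@[22:22]
[23] read 'a'  n8⇒n1 (via fail)
[24] read 'c'  n1⇒n16 (via fail)  emit P4@[24:24]
[25] read 'b'  n16⇒n11 (via fail)
[26] read 'b'  n11⇒n12
[27] read 'b'  n12⇒n13
[28] read 'b'  n13⇒n14
[29] read 'a'  n14⇒n15  emit P3@[25:29],P7@[28:29]

Result: [[1,7],[3,2],[3,7],[4,4],[5,4],[6,4],[7,4],[9,7],[11,2],[11,7],[12,4],[16,2],[16,7],[18,2],[18,7],[21,4],[22,1],[22,4],[24,4],[29,3],[29,7]]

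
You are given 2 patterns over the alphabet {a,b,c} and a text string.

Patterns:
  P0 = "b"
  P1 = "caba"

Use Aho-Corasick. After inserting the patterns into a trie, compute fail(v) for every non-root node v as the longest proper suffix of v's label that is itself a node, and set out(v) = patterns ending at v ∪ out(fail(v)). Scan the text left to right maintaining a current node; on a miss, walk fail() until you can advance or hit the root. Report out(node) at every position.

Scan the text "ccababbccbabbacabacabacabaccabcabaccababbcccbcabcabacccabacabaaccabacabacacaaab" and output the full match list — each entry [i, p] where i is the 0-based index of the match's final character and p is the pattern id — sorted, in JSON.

Build:
Trie (insert patterns):
  n0 'ε': b→1 c→2
  n1 'b': ·  [P0 ends]
  n2 'c': a→3
  n3 'ca': b→4
  n4 'cab': a→5
  n5 'caba': ·  [P1 ends]

Failure links (BFS by depth):
  n1('b'): parent n0 fail=0; on 'b' 0 → fail=0;  out {0}∪∅={0}
  n2('c'): parent n0 fail=0; on 'c' 0 → fail=0;  out ∅∪∅=∅
  n3('ca'): parent n2 fail=0; on 'a' 0 → fail=0;  out ∅∪∅=∅
  n4('cab'): parent n3 fail=0; on 'b' 0 → fail=1;  out ∅∪{0}={0}
  n5('caba'): parent n4 fail=1; on 'a' 1→0 → fail=0;  out {1}∪∅={1}

Run:
pos 0 'c': at 2
pos 1 'c': at 2 ·f
pos 2 'a': at 3
pos 3 'b': at 4  ** P0@[3:3]
pos 4 'a': at 5  ** P1@[1:4]
pos 5 'b': at 1 ·f  ** P0@[5:5]
pos 6 'b': at 1 ·f  ** P0@[6:6]
pos 7 'c': at 2 ·f
pos 8 'c': at 2 ·f
pos 9 'b': at 1 ·f  ** P0@[9:9]
pos 10 'a': at 0 ·f
pos 11 'b': at 1  ** P0@[11:11]
pos 12 'b': at 1 ·f  ** P0@[12:12]
pos 13 'a': at 0 ·f
pos 14 'c': at 2
pos 15 'a': at 3
pos 16 'b': at 4  ** P0@[16:16]
pos 17 'a': at 5  ** P1@[14:17]
pos 18 'c': at 2 ·f
pos 19 'a': at 3
pos 20 'b': at 4  ** P0@[20:20]
pos 21 'a': at 5  ** P1@[18:21]
pos 22 'c': at 2 ·f
pos 23 'a': at 3
pos 24 'b': at 4  ** P0@[24:24]
pos 25 'a': at 5  ** P1@[22:25]
pos 26 'c': at 2 ·f
pos 27 'c': at 2 ·f
pos 28 'a': at 3
pos 29 'b': at 4  ** P0@[29:29]
pos 30 'c': at 2 ·f
pos 31 'a': at 3
pos 32 'b': at 4  ** P0@[32:32]
pos 33 'a': at 5  ** P1@[30:33]
pos 34 'c': at 2 ·f
pos 35 'c': at 2 ·f
pos 36 'a': at 3
pos 37 'b': at 4  ** P0@[37:37]
pos 38 'a': at 5  ** P1@[35:38]
pos 39 'b': at 1 ·f  ** P0@[39:39]
pos 40 'b': at 1 ·f  ** P0@[40:40]
pos 41 'c': at 2 ·f
pos 42 'c': at 2 ·f
pos 43 'c': at 2 ·f
pos 44 'b': at 1 ·f  ** P0@[44:44]
pos 45 'c': at 2 ·f
pos 46 'a': at 3
pos 47 'b': at 4  ** P0@[47:47]
pos 48 'c': at 2 ·f
pos 49 'a': at 3
pos 50 'b': at 4  ** P0@[50:50]
pos 51 'a': at 5  ** P1@[48:51]
pos 52 'c': at 2 ·f
pos 53 'c': at 2 ·f
pos 54 'c': at 2 ·f
pos 55 'a': at 3
pos 56 'b': at 4  ** P0@[56:56]
pos 57 'a': at 5  ** P1@[54:57]
pos 58 'c': at 2 ·f
pos 59 'a': at 3
pos 60 'b': at 4  ** P0@[60:60]
pos 61 'a': at 5  ** P1@[58:61]
pos 62 'a': at 0 ·f
pos 63 'c': at 2
pos 64 'c': at 2 ·f
pos 65 'a': at 3
pos 66 'b': at 4  ** P0@[66:66]
pos 67 'a': at 5  ** P1@[64:67]
pos 68 'c': at 2 ·f
pos 69 'a': at 3
pos 70 'b': at 4  ** P0@[70:70]
pos 71 'a': at 5  ** P1@[68:71]
pos 72 'c': at 2 ·f
pos 73 'a': at 3
pos 74 'c': at 2 ·f
pos 75 'a': at 3
pos 76 'a': at 0 ·f
pos 77 'a': at 0
pos 78 'b': at 1  ** P0@[78:78]

Result: [[3,0],[4,1],[5,0],[6,0],[9,0],[11,0],[12,0],[16,0],[17,1],[20,0],[21,1],[24,0],[25,1],[29,0],[32,0],[33,1],[37,0],[38,1],[39,0],[40,0],[44,0],[47,0],[50,0],[51,1],[56,0],[57,1],[60,0],[61,1],[66,0],[67,1],[70,0],[71,1],[78,0]]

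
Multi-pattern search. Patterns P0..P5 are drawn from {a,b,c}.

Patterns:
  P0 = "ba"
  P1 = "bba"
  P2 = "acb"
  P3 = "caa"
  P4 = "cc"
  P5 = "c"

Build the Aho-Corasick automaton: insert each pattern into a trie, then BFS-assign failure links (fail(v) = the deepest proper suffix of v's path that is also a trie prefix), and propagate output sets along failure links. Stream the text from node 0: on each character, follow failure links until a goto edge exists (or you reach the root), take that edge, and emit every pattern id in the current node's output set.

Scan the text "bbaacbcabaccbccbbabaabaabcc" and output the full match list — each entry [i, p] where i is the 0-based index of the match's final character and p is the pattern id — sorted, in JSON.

Build automaton:
Trie (insert patterns):
  0='ε' goto a→5 b→1 c→8
  1='b' goto a→2 b→3
  2='ba' goto ·  ←P0
  3='bb' goto a→4
  4='bba' goto ·  ←P1
  5='a' goto c→6
  6='ac' goto b→7
  7='acb' goto ·  ←P2
  8='c' goto a→9 c→11  ←P5
  9='ca' goto a→10
  10='caa' goto ·  ←P3
  11='cc' goto ·  ←P4

BFS fail/out derivation:
  n1('b'): parent n0 fail=0; on 'b' 0 → fail=0;  out ∅∪∅=∅
  n5('a'): parent n0 fail=0; on 'a' 0 → fail=0;  out ∅∪∅=∅
  n8('c'): parent n0 fail=0; on 'c' 0 → fail=0;  out {5}∪∅={5}
  n2('ba'): parent n1 fail=0; on 'a' 0 → fail=5;  out {0}∪∅={0}
  n3('bb'): parent n1 fail=0; on 'b' 0 → fail=1;  out ∅∪∅=∅
  n6('ac'): parent n5 fail=0; on 'c' 0 → fail=8;  out ∅∪{5}={5}
  n9('ca'): parent n8 fail=0; on 'a' 0 → fail=5;  out ∅∪∅=∅
  n11('cc'): parent n8 fail=0; on 'c' 0 → fail=8;  out {4}∪{5}={4,5}
  n4('bba'): parent n3 fail=1; on 'a' 1 → fail=2;  out {1}∪{0}={0,1}
  n7('acb'): parent n6 fail=8; on 'b' 8→0 → fail=1;  out {2}∪∅={2}
  n10('caa'): parent n9 fail=5; on 'a' 5→0 → fail=5;  out {3}∪∅={3}

Run:
pos 0 'b': at 1
pos 1 'b': at 3
pos 2 'a': at 4  emit P0@[1:2],P1@[0:2]
pos 3 'a': at 5 (fail-walked)
pos 4 'c': at 6  emit P5@[4:4]
pos 5 'b': at 7  emit P2@[3:5]
pos 6 'c': at 8 (fail-walked)  emit P5@[6:6]
pos 7 'a': at 9
pos 8 'b': at 1 (fail-walked)
pos 9 'a': at 2  emit P0@[8:9]
pos 10 'c': at 6 (fail-walked)  emit P5@[10:10]
pos 11 'c': at 11 (fail-walked)  emit P4@[10:11],P5@[11:11]
pos 12 'b': at 1 (fail-walked)
pos 13 'c': at 8 (fail-walked)  emit P5@[13:13]
pos 14 'c': at 11  emit P4@[13:14],P5@[14:14]
pos 15 'b': at 1 (fail-walked)
pos 16 'b': at 3
pos 17 'a': at 4  emit P0@[16:17],P1@[15:17]
pos 18 'b': at 1 (fail-walked)
pos 19 'a': at 2  emit P0@[18:19]
pos 20 'a': at 5 (fail-walked)
pos 21 'b': at 1 (fail-walked)
pos 22 'a': at 2  emit P0@[21:22]
pos 23 'a': at 5 (fail-walked)
pos 24 'b': at 1 (fail-walked)
pos 25 'c': at 8 (fail-walked)  emit P5@[25:25]
pos 26 'c': at 11  emit P4@[25:26],P5@[26:26]

Matches: [[2,0],[2,1],[4,5],[5,2],[6,5],[9,0],[10,5],[11,4],[11,5],[13,5],[14,4],[14,5],[17,0],[17,1],[19,0],[22,0],[25,5],[26,4],[26,5]]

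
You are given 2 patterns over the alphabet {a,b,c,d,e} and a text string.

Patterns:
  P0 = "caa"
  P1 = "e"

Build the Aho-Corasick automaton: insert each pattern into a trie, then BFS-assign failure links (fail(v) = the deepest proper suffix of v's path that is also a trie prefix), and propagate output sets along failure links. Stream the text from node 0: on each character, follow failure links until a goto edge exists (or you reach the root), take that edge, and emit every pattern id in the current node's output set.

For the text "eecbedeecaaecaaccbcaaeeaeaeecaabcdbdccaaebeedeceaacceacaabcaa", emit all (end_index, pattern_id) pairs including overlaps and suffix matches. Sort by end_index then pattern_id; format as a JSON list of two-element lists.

Build:
Trie nodes:
  n0 'ε': c→1 e→4
  n1 'c': a→2
  n2 'ca': a→3
  n3 'caa': ·  ←P0
  n4 'e': ·  ←P1

BFS fail/out derivation:
  n1('c'): parent n0 fail=0; on 'c' 0 → fail=0;  out ∅∪∅=∅
  n4('e'): parent n0 fail=0; on 'e' 0 → fail=0;  out {1}∪∅={1}
  n2('ca'): parent n1 fail=0; on 'a' 0 → fail=0;  out ∅∪∅=∅
  n3('caa'): parent n2 fail=0; on 'a' 0 → fail=0;  out {0}∪∅={0}

Scan:
[0] read 'e'  n0⇒n4  → match P1@[0:0]
[1] read 'e'  n4⇒n4 ·f  → match P1@[1:1]
[2] read 'c'  n4⇒n1 ·f
[3] read 'b'  n1⇒n0 ·f
[4] read 'e'  n0⇒n4  → match P1@[4:4]
[5] read 'd'  n4⇒n0 ·f
[6] read 'e'  n0⇒n4  → match P1@[6:6]
[7] read 'e'  n4⇒n4 ·f  → match P1@[7:7]
[8] read 'c'  n4⇒n1 ·f
[9] read 'a'  n1⇒n2
[10] read 'a'  n2⇒n3  → match P0@[8:10]
[11] read 'e'  n3⇒n4 ·f  → match P1@[11:11]
[12] read 'c'  n4⇒n1 ·f
[13] read 'a'  n1⇒n2
[14] read 'a'  n2⇒n3  → match P0@[12:14]
[15] read 'c'  n3⇒n1 ·f
[16] read 'c'  n1⇒n1 ·f
[17] read 'b'  n1⇒n0 ·f
[18] read 'c'  n0⇒n1
[19] read 'a'  n1⇒n2
[20] read 'a'  n2⇒n3  → match P0@[18:20]
[21] read 'e'  n3⇒n4 ·f  → match P1@[21:21]
[22] read 'e'  n4⇒n4 ·f  → match P1@[22:22]
[23] read 'a'  n4⇒n0 ·f
[24] read 'e'  n0⇒n4  → match P1@[24:24]
[25] read 'a'  n4⇒n0 ·f
[26] read 'e'  n0⇒n4  → match P1@[26:26]
[27] read 'e'  n4⇒n4 ·f  → match P1@[27:27]
[28] read 'c'  n4⇒n1 ·f
[29] read 'a'  n1⇒n2
[30] read 'a'  n2⇒n3  → match P0@[28:30]
[31] read 'b'  n3⇒n0 ·f
[32] read 'c'  n0⇒n1
[33] read 'd'  n1⇒n0 ·f
[34] read 'b'  n0⇒n0
[35] read 'd'  n0⇒n0
[36] read 'c'  n0⇒n1
[37] read 'c'  n1⇒n1 ·f
[38] read 'a'  n1⇒n2
[39] read 'a'  n2⇒n3  → match P0@[37:39]
[40] read 'e'  n3⇒n4 ·f  → match P1@[40:40]
[41] read 'b'  n4⇒n0 ·f
[42] read 'e'  n0⇒n4  → match P1@[42:42]
[43] read 'e'  n4⇒n4 ·f  → match P1@[43:43]
[44] read 'd'  n4⇒n0 ·f
[45] read 'e'  n0⇒n4  → match P1@[45:45]
[46] read 'c'  n4⇒n1 ·f
[47] read 'e'  n1⇒n4 ·f  → match P1@[47:47]
[48] read 'a'  n4⇒n0 ·f
[49] read 'a'  n0⇒n0
[50] read 'c'  n0⇒n1
[51] read 'c'  n1⇒n1 ·f
[52] read 'e'  n1⇒n4 ·f  → match P1@[52:52]
[53] read 'a'  n4⇒n0 ·f
[54] read 'c'  n0⇒n1
[55] read 'a'  n1⇒n2
[56] read 'a'  n2⇒n3  → match P0@[54:56]
[57] read 'b'  n3⇒n0 ·f
[58] read 'c'  n0⇒n1
[59] read 'a'  n1⇒n2
[60] read 'a'  n2⇒n3  → match P0@[58:60]

Matches: [[0,1],[1,1],[4,1],[6,1],[7,1],[10,0],[11,1],[14,0],[20,0],[21,1],[22,1],[24,1],[26,1],[27,1],[30,0],[39,0],[40,1],[42,1],[43,1],[45,1],[47,1],[52,1],[56,0],[60,0]]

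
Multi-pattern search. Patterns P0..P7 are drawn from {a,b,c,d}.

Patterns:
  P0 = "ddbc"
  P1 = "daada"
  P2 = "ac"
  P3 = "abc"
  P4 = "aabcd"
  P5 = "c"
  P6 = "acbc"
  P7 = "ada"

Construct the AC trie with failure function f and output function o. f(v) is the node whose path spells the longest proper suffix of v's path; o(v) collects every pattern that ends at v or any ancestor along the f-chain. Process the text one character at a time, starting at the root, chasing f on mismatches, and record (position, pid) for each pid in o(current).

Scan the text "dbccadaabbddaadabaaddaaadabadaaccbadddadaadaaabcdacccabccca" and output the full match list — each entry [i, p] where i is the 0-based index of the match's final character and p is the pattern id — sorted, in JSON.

Build:
Trie nodes:
  0='ε' goto a→9 c→17 d→1
  1='d' goto a→5 d→2
  2='dd' goto b→3
  3='ddb' goto c→4
  4='ddbc' goto ·  [P0 ends]
  5='da' goto a→6
  6='daa' goto d→7
  7='daad' goto a→8
  8='daada' goto ·  [P1 ends]
  9='a' goto a→13 b→11 c→10 d→20
  10='ac' goto b→18  [P2 ends]
  11='ab' goto c→12
  12='abc' goto ·  [P3 ends]
  13='aa' goto b→14
  14='aab' goto c→15
  15='aabc' goto d→16
  16='aabcd' goto ·  [P4 ends]
  17='c' goto ·  [P5 ends]
  18='acb' goto c→19
  19='acbc' goto ·  [P6 ends]
  20='ad' goto a→21
  21='ada' goto ·  [P7 ends]

BFS fail/out derivation:
  fail(1) 'd': from fail(0)=0 chase 'd': 0 ⇒ 0;  out=∅∪out(0)=∅
  fail(9) 'a': from fail(0)=0 chase 'a': 0 ⇒ 0;  out=∅∪out(0)=∅
  fail(17) 'c': from fail(0)=0 chase 'c': 0 ⇒ 0;  out={5}∪out(0)={5}
  fail(2) 'dd': from fail(1)=0 chase 'd': 0 ⇒ 1;  out=∅∪out(1)=∅
  fail(5) 'da': from fail(1)=0 chase 'a': 0 ⇒ 9;  out=∅∪out(9)=∅
  fail(10) 'ac': from fail(9)=0 chase 'c': 0 ⇒ 17;  out={2}∪out(17)={2,5}
  fail(11) 'ab': from fail(9)=0 chase 'b': 0 ⇒ 0;  out=∅∪out(0)=∅
  fail(13) 'aa': from fail(9)=0 chase 'a': 0 ⇒ 9;  out=∅∪out(9)=∅
  fail(20) 'ad': from fail(9)=0 chase 'd': 0 ⇒ 1;  out=∅∪out(1)=∅
  fail(3) 'ddb': from fail(2)=1 chase 'b': 1→0 ⇒ 0;  out=∅∪out(0)=∅
  fail(6) 'daa': from fail(5)=9 chase 'a': 9 ⇒ 13;  out=∅∪out(13)=∅
  fail(12) 'abc': from fail(11)=0 chase 'c': 0 ⇒ 17;  out={3}∪out(17)={3,5}
  fail(14) 'aab': from fail(13)=9 chase 'b': 9 ⇒ 11;  out=∅∪out(11)=∅
  fail(18) 'acb': from fail(10)=17 chase 'b': 17→0 ⇒ 0;  out=∅∪out(0)=∅
  fail(21) 'ada': from fail(20)=1 chase 'a': 1 ⇒ 5;  out={7}∪out(5)={7}
  fail(4) 'ddbc': from fail(3)=0 chase 'c': 0 ⇒ 17;  out={0}∪out(17)={0,5}
  fail(7) 'daad': from fail(6)=13 chase 'd': 13→9 ⇒ 20;  out=∅∪out(20)=∅
  fail(15) 'aabc': from fail(14)=11 chase 'c': 11 ⇒ 12;  out=∅∪out(12)={3,5}
  fail(19) 'acbc': from fail(18)=0 chase 'c': 0 ⇒ 17;  out={6}∪out(17)={5,6}
  fail(8) 'daada': from fail(7)=20 chase 'a': 20 ⇒ 21;  out={1}∪out(21)={1,7}
  fail(16) 'aabcd': from fail(15)=12 chase 'd': 12→17→0 ⇒ 1;  out={4}∪out(1)={4}

Text stream:
pos 0 'd': at 1
pos 1 'b': at 0 (via fail)
pos 2 'c': at 17  → match P5@[2:2]
pos 3 'c': at 17 (via fail)  → match P5@[3:3]
pos 4 'a': at 9 (via fail)
pos 5 'd': at 20
pos 6 'a': at 21  → match P7@[4:6]
pos 7 'a': at 6 (via fail)
pos 8 'b': at 14 (via fail)
pos 9 'b': at 0 (via fail)
pos 10 'd': at 1
pos 11 'd': at 2
pos 12 'a': at 5 (via fail)
pos 13 'a': at 6
pos 14 'd': at 7
pos 15 'a': at 8  → match P1@[11:15],P7@[13:15]
pos 16 'b': at 11 (via fail)
pos 17 'a': at 9 (via fail)
pos 18 'a': at 13
pos 19 'd': at 20 (via fail)
pos 20 'd': at 2 (via fail)
pos 21 'a': at 5 (via fail)
pos 22 'a': at 6
pos 23 'a': at 13 (via fail)
pos 24 'd': at 20 (via fail)
pos 25 'a': at 21  → match P7@[23:25]
pos 26 'b': at 11 (via fail)
pos 27 'a': at 9 (via fail)
pos 28 'd': at 20
pos 29 'a': at 21  → match P7@[27:29]
pos 30 'a': at 6 (via fail)
pos 31 'c': at 10 (via fail)  → match P2@[30:31],P5@[31:31]
pos 32 'c': at 17 (via fail)  → match P5@[32:32]
pos 33 'b': at 0 (via fail)
pos 34 'a': at 9
pos 35 'd': at 20
pos 36 'd': at 2 (via fail)
pos 37 'd': at 2 (via fail)
pos 38 'a': at 5 (via fail)
pos 39 'd': at 20 (via fail)
pos 40 'a': at 21  → match P7@[38:40]
pos 41 'a': at 6 (via fail)
pos 42 'd': at 7
pos 43 'a': at 8  → match P1@[39:43],P7@[41:43]
pos 44 'a': at 6 (via fail)
pos 45 'a': at 13 (via fail)
pos 46 'b': at 14
pos 47 'c': at 15  → match P3@[45:47],P5@[47:47]
pos 48 'd': at 16  → match P4@[44:48]
pos 49 'a': at 5 (via fail)
pos 50 'c': at 10 (via fail)  → match P2@[49:50],P5@[50:50]
pos 51 'c': at 17 (via fail)  → match P5@[51:51]
pos 52 'c': at 17 (via fail)  → match P5@[52:52]
pos 53 'a': at 9 (via fail)
pos 54 'b': at 11
pos 55 'c': at 12  → match P3@[53:55],P5@[55:55]
pos 56 'c': at 17 (via fail)  → match P5@[56:56]
pos 57 'c': at 17 (via fail)  → match P5@[57:57]
pos 58 'a': at 9 (via fail)

Result: [[2,5],[3,5],[6,7],[15,1],[15,7],[25,7],[29,7],[31,2],[31,5],[32,5],[40,7],[43,1],[43,7],[47,3],[47,5],[48,4],[50,2],[50,5],[51,5],[52,5],[55,3],[55,5],[56,5],[57,5]]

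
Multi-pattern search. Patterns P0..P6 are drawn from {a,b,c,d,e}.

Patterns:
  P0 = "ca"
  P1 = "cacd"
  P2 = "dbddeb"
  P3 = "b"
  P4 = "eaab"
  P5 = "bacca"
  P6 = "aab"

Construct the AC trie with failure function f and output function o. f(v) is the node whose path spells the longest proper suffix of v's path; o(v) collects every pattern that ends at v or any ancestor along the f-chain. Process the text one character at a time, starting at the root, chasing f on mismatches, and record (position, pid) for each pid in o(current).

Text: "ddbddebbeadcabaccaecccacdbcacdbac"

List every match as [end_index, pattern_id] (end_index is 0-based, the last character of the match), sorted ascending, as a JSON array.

Construct AC machine:
Trie nodes:
  0='ε' goto a→20 b→11 c→1 d→5 e→12
  1='c' goto a→2
  2='ca' goto c→3  ←P0
  3='cac' goto d→4
  4='cacd' goto ·  ←P1
  5='d' goto b→6
  6='db' goto d→7
  7='dbd' goto d→8
  8='dbdd' goto e→9
  9='dbdde' goto b→10
  10='dbddeb' goto ·  ←P2
  11='b' goto a→16  ←P3
  12='e' goto a→13
  13='ea' goto a→14
  14='eaa' goto b→15
  15='eaab' goto ·  ←P4
  16='ba' goto c→17
  17='bac' goto c→18
  18='bacc' goto a→19
  19='bacca' goto ·  ←P5
  20='a' goto a→21
  21='aa' goto b→22
  22='aab' goto ·  ←P6

Failure links (BFS by depth):
  n1('c'): parent n0 fail=0; on 'c' 0 → fail=0;  out ∅∪∅=∅
  n5('d'): parent n0 fail=0; on 'd' 0 → fail=0;  out ∅∪∅=∅
  n11('b'): parent n0 fail=0; on 'b' 0 → fail=0;  out {3}∪∅={3}
  n12('e'): parent n0 fail=0; on 'e' 0 → fail=0;  out ∅∪∅=∅
  n20('a'): parent n0 fail=0; on 'a' 0 → fail=0;  out ∅∪∅=∅
  n2('ca'): parent n1 fail=0; on 'a' 0 → fail=20;  out {0}∪∅={0}
  n6('db'): parent n5 fail=0; on 'b' 0 → fail=11;  out ∅∪{3}={3}
  n13('ea'): parent n12 fail=0; on 'a' 0 → fail=20;  out ∅∪∅=∅
  n16('ba'): parent n11 fail=0; on 'a' 0 → fail=20;  out ∅∪∅=∅
  n21('aa'): parent n20 fail=0; on 'a' 0 → fail=20;  out ∅∪∅=∅
  n3('cac'): parent n2 fail=20; on 'c' 20→0 → fail=1;  out ∅∪∅=∅
  n7('dbd'): parent n6 fail=11; on 'd' 11→0 → fail=5;  out ∅∪∅=∅
  n14('eaa'): parent n13 fail=20; on 'a' 20 → fail=21;  out ∅∪∅=∅
  n17('bac'): parent n16 fail=20; on 'c' 20→0 → fail=1;  out ∅∪∅=∅
  n22('aab'): parent n21 fail=20; on 'b' 20→0 → fail=11;  out {6}∪{3}={3,6}
  n4('cacd'): parent n3 fail=1; on 'd' 1→0 → fail=5;  out {1}∪∅={1}
  n8('dbdd'): parent n7 fail=5; on 'd' 5→0 → fail=5;  out ∅∪∅=∅
  n15('eaab'): parent n14 fail=21; on 'b' 21 → fail=22;  out {4}∪{3,6}={3,4,6}
  n18('bacc'): parent n17 fail=1; on 'c' 1→0 → fail=1;  out ∅∪∅=∅
  n9('dbdde'): parent n8 fail=5; on 'e' 5→0 → fail=12;  out ∅∪∅=∅
  n19('bacca'): parent n18 fail=1; on 'a' 1 → fail=2;  out {5}∪{0}={0,5}
  n10('dbddeb'): parent n9 fail=12; on 'b' 12→0 → fail=11;  out {2}∪{3}={2,3}

Scan:
pos 0 'd': at 5
pos 1 'd': at 5 ·f
pos 2 'b': at 6  emit P3@[2:2]
pos 3 'd': at 7
pos 4 'd': at 8
pos 5 'e': at 9
pos 6 'b': at 10  emit P2@[1:6],P3@[6:6]
pos 7 'b': at 11 ·f  emit P3@[7:7]
pos 8 'e': at 12 ·f
pos 9 'a': at 13
pos 10 'd': at 5 ·f
pos 11 'c': at 1 ·f
pos 12 'a': at 2  emit P0@[11:12]
pos 13 'b': at 11 ·f  emit P3@[13:13]
pos 14 'a': at 16
pos 15 'c': at 17
pos 16 'c': at 18
pos 17 'a': at 19  emit P0@[16:17],P5@[13:17]
pos 18 'e': at 12 ·f
pos 19 'c': at 1 ·f
pos 20 'c': at 1 ·f
pos 21 'c': at 1 ·f
pos 22 'a': at 2  emit P0@[21:22]
pos 23 'c': at 3
pos 24 'd': at 4  emit P1@[21:24]
pos 25 'b': at 6 ·f  emit P3@[25:25]
pos 26 'c': at 1 ·f
pos 27 'a': at 2  emit P0@[26:27]
pos 28 'c': at 3
pos 29 'd': at 4  emit P1@[26:29]
pos 30 'b': at 6 ·f  emit P3@[30:30]
pos 31 'a': at 16 ·f
pos 32 'c': at 17

Matches: [[2,3],[6,2],[6,3],[7,3],[12,0],[13,3],[17,0],[17,5],[22,0],[24,1],[25,3],[27,0],[29,1],[30,3]]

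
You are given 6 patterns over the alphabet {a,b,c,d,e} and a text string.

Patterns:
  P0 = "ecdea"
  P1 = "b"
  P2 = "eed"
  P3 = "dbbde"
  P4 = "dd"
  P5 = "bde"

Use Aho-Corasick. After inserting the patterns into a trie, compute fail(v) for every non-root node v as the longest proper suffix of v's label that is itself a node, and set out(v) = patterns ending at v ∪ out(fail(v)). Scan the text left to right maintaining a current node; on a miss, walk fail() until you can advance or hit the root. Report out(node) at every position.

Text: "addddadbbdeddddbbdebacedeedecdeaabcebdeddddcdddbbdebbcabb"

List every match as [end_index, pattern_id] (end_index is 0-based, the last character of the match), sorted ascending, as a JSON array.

Build automaton:
Trie nodes:
  n0 'ε': b→6 d→9 e→1
  n1 'e': c→2 e→7
  n2 'ec': d→3
  n3 'ecd': e→4
  n4 'ecde': a→5
  n5 'ecdea': ·  ←P0
  n6 'b': d→15  ←P1
  n7 'ee': d→8
  n8 'eed': ·  ←P2
  n9 'd': b→10 d→14
  n10 'db': b→11
  n11 'dbb': d→12
  n12 'dbbd': e→13
  n13 'dbbde': ·  ←P3
  n14 'dd': ·  ←P4
  n15 'bd': e→16
  n16 'bde': ·  ←P5

BFS fail/out derivation:
  n1('e'): parent n0 fail=0; on 'e' 0 → fail=0;  out ∅∪∅=∅
  n6('b'): parent n0 fail=0; on 'b' 0 → fail=0;  out {1}∪∅={1}
  n9('d'): parent n0 fail=0; on 'd' 0 → fail=0;  out ∅∪∅=∅
  n2('ec'): parent n1 fail=0; on 'c' 0 → fail=0;  out ∅∪∅=∅
  n7('ee'): parent n1 fail=0; on 'e' 0 → fail=1;  out ∅∪∅=∅
  n10('db'): parent n9 fail=0; on 'b' 0 → fail=6;  out ∅∪{1}={1}
  n14('dd'): parent n9 fail=0; on 'd' 0 → fail=9;  out {4}∪∅={4}
  n15('bd'): parent n6 fail=0; on 'd' 0 → fail=9;  out ∅∪∅=∅
  n3('ecd'): parent n2 fail=0; on 'd' 0 → fail=9;  out ∅∪∅=∅
  n8('eed'): parent n7 fail=1; on 'd' 1→0 → fail=9;  out {2}∪∅={2}
  n11('dbb'): parent n10 fail=6; on 'b' 6→0 → fail=6;  out ∅∪{1}={1}
  n16('bde'): parent n15 fail=9; on 'e' 9→0 → fail=1;  out {5}∪∅={5}
  n4('ecde'): parent n3 fail=9; on 'e' 9→0 → fail=1;  out ∅∪∅=∅
  n12('dbbd'): parent n11 fail=6; on 'd' 6 → fail=15;  out ∅∪∅=∅
  n5('ecdea'): parent n4 fail=1; on 'a' 1→0 → fail=0;  out {0}∪∅={0}
  n13('dbbde'): parent n12 fail=15; on 'e' 15 → fail=16;  out {3}∪{5}={3,5}

Scan:
i=0 'a': node 0→0
i=1 'd': node 0→9
i=2 'd': node 9→14  emit P4@[1:2]
i=3 'd': node 14→14 ·f  emit P4@[2:3]
i=4 'd': node 14→14 ·f  emit P4@[3:4]
i=5 'a': node 14→0 ·f
i=6 'd': node 0→9
i=7 'b': node 9→10  emit P1@[7:7]
i=8 'b': node 10→11  emit P1@[8:8]
i=9 'd': node 11→12
i=10 'e': node 12→13  emit P3@[6:10],P5@[8:10]
i=11 'd': node 13→9 ·f
i=12 'd': node 9→14  emit P4@[11:12]
i=13 'd': node 14→14 ·f  emit P4@[12:13]
i=14 'd': node 14→14 ·f  emit P4@[13:14]
i=15 'b': node 14→10 ·f  emit P1@[15:15]
i=16 'b': node 10→11  emit P1@[16:16]
i=17 'd': node 11→12
i=18 'e': node 12→13  emit P3@[14:18],P5@[16:18]
i=19 'b': node 13→6 ·f  emit P1@[19:19]
i=20 'a': node 6→0 ·f
i=21 'c': node 0→0
i=22 'e': node 0→1
i=23 'd': node 1→9 ·f
i=24 'e': node 9→1 ·f
i=25 'e': node 1→7
i=26 'd': node 7→8  emit P2@[24:26]
i=27 'e': node 8→1 ·f
i=28 'c': node 1→2
i=29 'd': node 2→3
i=30 'e': node 3→4
i=31 'a': node 4→5  emit P0@[27:31]
i=32 'a': node 5→0 ·f
i=33 'b': node 0→6  emit P1@[33:33]
i=34 'c': node 6→0 ·f
i=35 'e': node 0→1
i=36 'b': node 1→6 ·f  emit P1@[36:36]
i=37 'd': node 6→15
i=38 'e': node 15→16  emit P5@[36:38]
i=39 'd': node 16→9 ·f
i=40 'd': node 9→14  emit P4@[39:40]
i=41 'd': node 14→14 ·f  emit P4@[40:41]
i=42 'd': node 14→14 ·f  emit P4@[41:42]
i=43 'c': node 14→0 ·f
i=44 'd': node 0→9
i=45 'd': node 9→14  emit P4@[44:45]
i=46 'd': node 14→14 ·f  emit P4@[45:46]
i=47 'b': node 14→10 ·f  emit P1@[47:47]
i=48 'b': node 10→11  emit P1@[48:48]
i=49 'd': node 11→12
i=50 'e': node 12→13  emit P3@[46:50],P5@[48:50]
i=51 'b': node 13→6 ·f  emit P1@[51:51]
i=52 'b': node 6→6 ·f  emit P1@[52:52]
i=53 'c': node 6→0 ·f
i=54 'a': node 0→0
i=55 'b': node 0→6  emit P1@[55:55]
i=56 'b': node 6→6 ·f  emit P1@[56:56]

All matches (sorted): [[2,4],[3,4],[4,4],[7,1],[8,1],[10,3],[10,5],[12,4],[13,4],[14,4],[15,1],[16,1],[18,3],[18,5],[19,1],[26,2],[31,0],[33,1],[36,1],[38,5],[40,4],[41,4],[42,4],[45,4],[46,4],[47,1],[48,1],[50,3],[50,5],[51,1],[52,1],[55,1],[56,1]]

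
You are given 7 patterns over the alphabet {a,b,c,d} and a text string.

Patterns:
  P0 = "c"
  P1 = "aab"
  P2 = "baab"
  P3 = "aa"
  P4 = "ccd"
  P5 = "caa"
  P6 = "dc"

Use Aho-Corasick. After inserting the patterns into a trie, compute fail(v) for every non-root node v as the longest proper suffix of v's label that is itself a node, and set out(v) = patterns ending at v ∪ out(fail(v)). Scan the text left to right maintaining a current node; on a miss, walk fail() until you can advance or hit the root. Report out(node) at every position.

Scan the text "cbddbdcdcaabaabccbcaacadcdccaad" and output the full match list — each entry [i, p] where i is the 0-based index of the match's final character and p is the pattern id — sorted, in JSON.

Construct AC machine:
Trie (insert patterns):
  0='ε' goto a→2 b→5 c→1 d→13
  1='c' goto a→11 c→9  [P0 ends]
  2='a' goto a→3
  3='aa' goto b→4  [P3 ends]
  4='aab' goto ·  [P1 ends]
  5='b' goto a→6
  6='ba' goto a→7
  7='baa' goto b→8
  8='baab' goto ·  [P2 ends]
  9='cc' goto d→10
  10='ccd' goto ·  [P4 ends]
  11='ca' goto a→12
  12='caa' goto ·  [P5 ends]
  13='d' goto c→14
  14='dc' goto ·  [P6 ends]

Failure links (BFS by depth):
  fail(1) 'c': from fail(0)=0 chase 'c': 0 ⇒ 0;  out={0}∪out(0)={0}
  fail(2) 'a': from fail(0)=0 chase 'a': 0 ⇒ 0;  out=∅∪out(0)=∅
  fail(5) 'b': from fail(0)=0 chase 'b': 0 ⇒ 0;  out=∅∪out(0)=∅
  fail(13) 'd': from fail(0)=0 chase 'd': 0 ⇒ 0;  out=∅∪out(0)=∅
  fail(3) 'aa': from fail(2)=0 chase 'a': 0 ⇒ 2;  out={3}∪out(2)={3}
  fail(6) 'ba': from fail(5)=0 chase 'a': 0 ⇒ 2;  out=∅∪out(2)=∅
  fail(9) 'cc': from fail(1)=0 chase 'c': 0 ⇒ 1;  out=∅∪out(1)={0}
  fail(11) 'ca': from fail(1)=0 chase 'a': 0 ⇒ 2;  out=∅∪out(2)=∅
  fail(14) 'dc': from fail(13)=0 chase 'c': 0 ⇒ 1;  out={6}∪out(1)={0,6}
  fail(4) 'aab': from fail(3)=2 chase 'b': 2→0 ⇒ 5;  out={1}∪out(5)={1}
  fail(7) 'baa': from fail(6)=2 chase 'a': 2 ⇒ 3;  out=∅∪out(3)={3}
  fail(10) 'ccd': from fail(9)=1 chase 'd': 1→0 ⇒ 13;  out={4}∪out(13)={4}
  fail(12) 'caa': from fail(11)=2 chase 'a': 2 ⇒ 3;  out={5}∪out(3)={3,5}
  fail(8) 'baab': from fail(7)=3 chase 'b': 3 ⇒ 4;  out={2}∪out(4)={1,2}

Run:
i=0 'c': node 0→1  emit P0@[0:0]
i=1 'b': node 1→5 (fail-walked)
i=2 'd': node 5→13 (fail-walked)
i=3 'd': node 13→13 (fail-walked)
i=4 'b': node 13→5 (fail-walked)
i=5 'd': node 5→13 (fail-walked)
i=6 'c': node 13→14  emit P0@[6:6],P6@[5:6]
i=7 'd': node 14→13 (fail-walked)
i=8 'c': node 13→14  emit P0@[8:8],P6@[7:8]
i=9 'a': node 14→11 (fail-walked)
i=10 'a': node 11→12  emit P3@[9:10],P5@[8:10]
i=11 'b': node 12→4 (fail-walked)  emit P1@[9:11]
i=12 'a': node 4→6 (fail-walked)
i=13 'a': node 6→7  emit P3@[12:13]
i=14 'b': node 7→8  emit P1@[12:14],P2@[11:14]
i=15 'c': node 8→1 (fail-walked)  emit P0@[15:15]
i=16 'c': node 1→9  emit P0@[16:16]
i=17 'b': node 9→5 (fail-walked)
i=18 'c': node 5→1 (fail-walked)  emit P0@[18:18]
i=19 'a': node 1→11
i=20 'a': node 11→12  emit P3@[19:20],P5@[18:20]
i=21 'c': node 12→1 (fail-walked)  emit P0@[21:21]
i=22 'a': node 1→11
i=23 'd': node 11→13 (fail-walked)
i=24 'c': node 13→14  emit P0@[24:24],P6@[23:24]
i=25 'd': node 14→13 (fail-walked)
i=26 'c': node 13→14  emit P0@[26:26],P6@[25:26]
i=27 'c': node 14→9 (fail-walked)  emit P0@[27:27]
i=28 'a': node 9→11 (fail-walked)
i=29 'a': node 11→12  emit P3@[28:29],P5@[27:29]
i=30 'd': node 12→13 (fail-walked)

Matches: [[0,0],[6,0],[6,6],[8,0],[8,6],[10,3],[10,5],[11,1],[13,3],[14,1],[14,2],[15,0],[16,0],[18,0],[20,3],[20,5],[21,0],[24,0],[24,6],[26,0],[26,6],[27,0],[29,3],[29,5]]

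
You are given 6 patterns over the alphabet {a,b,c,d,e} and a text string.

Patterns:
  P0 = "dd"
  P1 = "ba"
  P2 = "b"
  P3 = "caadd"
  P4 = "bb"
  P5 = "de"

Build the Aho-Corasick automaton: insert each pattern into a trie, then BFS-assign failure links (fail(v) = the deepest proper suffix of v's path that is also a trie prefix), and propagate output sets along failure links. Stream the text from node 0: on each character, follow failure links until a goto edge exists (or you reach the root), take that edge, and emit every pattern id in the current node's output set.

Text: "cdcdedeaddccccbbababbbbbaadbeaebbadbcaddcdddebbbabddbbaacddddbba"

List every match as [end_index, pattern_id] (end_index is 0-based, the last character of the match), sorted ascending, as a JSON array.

Build automaton:
Trie (insert patterns):
  n0 'ε': b→3 c→5 d→1
  n1 'd': d→2 e→11
  n2 'dd': ·  ←P0
  n3 'b': a→4 b→10  ←P2
  n4 'ba': ·  ←P1
  n5 'c': a→6
  n6 'ca': a→7
  n7 'caa': d→8
  n8 'caad': d→9
  n9 'caadd': ·  ←P3
  n10 'bb': ·  ←P4
  n11 'de': ·  ←P5

Failure links (BFS by depth):
  fail(1) 'd': from fail(0)=0 chase 'd': 0 ⇒ 0;  out=∅∪out(0)=∅
  fail(3) 'b': from fail(0)=0 chase 'b': 0 ⇒ 0;  out={2}∪out(0)={2}
  fail(5) 'c': from fail(0)=0 chase 'c': 0 ⇒ 0;  out=∅∪out(0)=∅
  fail(2) 'dd': from fail(1)=0 chase 'd': 0 ⇒ 1;  out={0}∪out(1)={0}
  fail(4) 'ba': from fail(3)=0 chase 'a': 0 ⇒ 0;  out={1}∪out(0)={1}
  fail(6) 'ca': from fail(5)=0 chase 'a': 0 ⇒ 0;  out=∅∪out(0)=∅
  fail(10) 'bb': from fail(3)=0 chase 'b': 0 ⇒ 3;  out={4}∪out(3)={2,4}
  fail(11) 'de': from fail(1)=0 chase 'e': 0 ⇒ 0;  out={5}∪out(0)={5}
  fail(7) 'caa': from fail(6)=0 chase 'a': 0 ⇒ 0;  out=∅∪out(0)=∅
  fail(8) 'caad': from fail(7)=0 chase 'd': 0 ⇒ 1;  out=∅∪out(1)=∅
  fail(9) 'caadd': from fail(8)=1 chase 'd': 1 ⇒ 2;  out={3}∪out(2)={0,3}

Run:
[0] read 'c'  n0⇒n5
[1] read 'd'  n5⇒n1 ·f
[2] read 'c'  n1⇒n5 ·f
[3] read 'd'  n5⇒n1 ·f
[4] read 'e'  n1⇒n11  → match P5@[3:4]
[5] read 'd'  n11⇒n1 ·f
[6] read 'e'  n1⇒n11  → match P5@[5:6]
[7] read 'a'  n11⇒n0 ·f
[8] read 'd'  n0⇒n1
[9] read 'd'  n1⇒n2  → match P0@[8:9]
[10] read 'c'  n2⇒n5 ·f
[11] read 'c'  n5⇒n5 ·f
[12] read 'c'  n5⇒n5 ·f
[13] read 'c'  n5⇒n5 ·f
[14] read 'b'  n5⇒n3 ·f  → match P2@[14:14]
[15] read 'b'  n3⇒n10  → match P2@[15:15],P4@[14:15]
[16] read 'a'  n10⇒n4 ·f  → match P1@[15:16]
[17] read 'b'  n4⇒n3 ·f  → match P2@[17:17]
[18] read 'a'  n3⇒n4  → match P1@[17:18]
[19] read 'b'  n4⇒n3 ·f  → match P2@[19:19]
[20] read 'b'  n3⇒n10  → match P2@[20:20],P4@[19:20]
[21] read 'b'  n10⇒n10 ·f  → match P2@[21:21],P4@[20:21]
[22] read 'b'  n10⇒n10 ·f  → match P2@[22:22],P4@[21:22]
[23] read 'b'  n10⇒n10 ·f  → match P2@[23:23],P4@[22:23]
[24] read 'a'  n10⇒n4 ·f  → match P1@[23:24]
[25] read 'a'  n4⇒n0 ·f
[26] read 'd'  n0⇒n1
[27] read 'b'  n1⇒n3 ·f  → match P2@[27:27]
[28] read 'e'  n3⇒n0 ·f
[29] read 'a'  n0⇒n0
[30] read 'e'  n0⇒n0
[31] read 'b'  n0⇒n3  → match P2@[31:31]
[32] read 'b'  n3⇒n10  → match P2@[32:32],P4@[31:32]
[33] read 'a'  n10⇒n4 ·f  → match P1@[32:33]
[34] read 'd'  n4⇒n1 ·f
[35] read 'b'  n1⇒n3 ·f  → match P2@[35:35]
[36] read 'c'  n3⇒n5 ·f
[37] read 'a'  n5⇒n6
[38] read 'd'  n6⇒n1 ·f
[39] read 'd'  n1⇒n2  → match P0@[38:39]
[40] read 'c'  n2⇒n5 ·f
[41] read 'd'  n5⇒n1 ·f
[42] read 'd'  n1⇒n2  → match P0@[41:42]
[43] read 'd'  n2⇒n2 ·f  → match P0@[42:43]
[44] read 'e'  n2⇒n11 ·f  → match P5@[43:44]
[45] read 'b'  n11⇒n3 ·f  → match P2@[45:45]
[46] read 'b'  n3⇒n10  → match P2@[46:46],P4@[45:46]
[47] read 'b'  n10⇒n10 ·f  → match P2@[47:47],P4@[46:47]
[48] read 'a'  n10⇒n4 ·f  → match P1@[47:48]
[49] read 'b'  n4⇒n3 ·f  → match P2@[49:49]
[50] read 'd'  n3⇒n1 ·f
[51] read 'd'  n1⇒n2  → match P0@[50:51]
[52] read 'b'  n2⇒n3 ·f  → match P2@[52:52]
[53] read 'b'  n3⇒n10  → match P2@[53:53],P4@[52:53]
[54] read 'a'  n10⇒n4 ·f  → match P1@[53:54]
[55] read 'a'  n4⇒n0 ·f
[56] read 'c'  n0⇒n5
[57] read 'd'  n5⇒n1 ·f
[58] read 'd'  n1⇒n2  → match P0@[57:58]
[59] read 'd'  n2⇒n2 ·f  → match P0@[58:59]
[60] read 'd'  n2⇒n2 ·f  → match P0@[59:60]
[61] read 'b'  n2⇒n3 ·f  → match P2@[61:61]
[62] read 'b'  n3⇒n10  → match P2@[62:62],P4@[61:62]
[63] read 'a'  n10⇒n4 ·f  → match P1@[62:63]

Result: [[4,5],[6,5],[9,0],[14,2],[15,2],[15,4],[16,1],[17,2],[18,1],[19,2],[20,2],[20,4],[21,2],[21,4],[22,2],[22,4],[23,2],[23,4],[24,1],[27,2],[31,2],[32,2],[32,4],[33,1],[35,2],[39,0],[42,0],[43,0],[44,5],[45,2],[46,2],[46,4],[47,2],[47,4],[48,1],[49,2],[51,0],[52,2],[53,2],[53,4],[54,1],[58,0],[59,0],[60,0],[61,2],[62,2],[62,4],[63,1]]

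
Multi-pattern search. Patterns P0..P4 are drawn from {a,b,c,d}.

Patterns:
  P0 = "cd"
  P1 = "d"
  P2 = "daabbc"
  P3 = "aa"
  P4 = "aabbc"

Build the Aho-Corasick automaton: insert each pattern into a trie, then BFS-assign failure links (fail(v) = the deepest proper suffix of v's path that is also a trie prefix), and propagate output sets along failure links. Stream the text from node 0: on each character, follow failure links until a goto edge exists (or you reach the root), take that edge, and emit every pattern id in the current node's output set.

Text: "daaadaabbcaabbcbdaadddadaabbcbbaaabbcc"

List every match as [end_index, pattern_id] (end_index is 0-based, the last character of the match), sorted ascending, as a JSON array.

Construct AC machine:
Trie (insert patterns):
  n0 'ε': a→9 c→1 d→3
  n1 'c': d→2
  n2 'cd': ·  ←P0
  n3 'd': a→4  ←P1
  n4 'da': a→5
  n5 'daa': b→6
  n6 'daab': b→7
  n7 'daabb': c→8
  n8 'daabbc': ·  ←P2
  n9 'a': a→10
  n10 'aa': b→11  ←P3
  n11 'aab': b→12
  n12 'aabb': c→13
  n13 'aabbc': ·  ←P4

Failure links (BFS by depth):
  fail(1) 'c': from fail(0)=0 chase 'c': 0 ⇒ 0;  out=∅∪out(0)=∅
  fail(3) 'd': from fail(0)=0 chase 'd': 0 ⇒ 0;  out={1}∪out(0)={1}
  fail(9) 'a': from fail(0)=0 chase 'a': 0 ⇒ 0;  out=∅∪out(0)=∅
  fail(2) 'cd': from fail(1)=0 chase 'd': 0 ⇒ 3;  out={0}∪out(3)={0,1}
  fail(4) 'da': from fail(3)=0 chase 'a': 0 ⇒ 9;  out=∅∪out(9)=∅
  fail(10) 'aa': from fail(9)=0 chase 'a': 0 ⇒ 9;  out={3}∪out(9)={3}
  fail(5) 'daa': from fail(4)=9 chase 'a': 9 ⇒ 10;  out=∅∪out(10)={3}
  fail(11) 'aab': from fail(10)=9 chase 'b': 9→0 ⇒ 0;  out=∅∪out(0)=∅
  fail(6) 'daab': from fail(5)=10 chase 'b': 10 ⇒ 11;  out=∅∪out(11)=∅
  fail(12) 'aabb': from fail(11)=0 chase 'b': 0 ⇒ 0;  out=∅∪out(0)=∅
  fail(7) 'daabb': from fail(6)=11 chase 'b': 11 ⇒ 12;  out=∅∪out(12)=∅
  fail(13) 'aabbc': from fail(12)=0 chase 'c': 0 ⇒ 1;  out={4}∪out(1)={4}
  fail(8) 'daabbc': from fail(7)=12 chase 'c': 12 ⇒ 13;  out={2}∪out(13)={2,4}

Scan:
pos 0 'd': at 3  emit P1@[0:0]
pos 1 'a': at 4
pos 2 'a': at 5  emit P3@[1:2]
pos 3 'a': at 10 (fail-walked)  emit P3@[2:3]
pos 4 'd': at 3 (fail-walked)  emit P1@[4:4]
pos 5 'a': at 4
pos 6 'a': at 5  emit P3@[5:6]
pos 7 'b': at 6
pos 8 'b': at 7
pos 9 'c': at 8  emit P2@[4:9],P4@[5:9]
pos 10 'a': at 9 (fail-walked)
pos 11 'a': at 10  emit P3@[10:11]
pos 12 'b': at 11
pos 13 'b': at 12
pos 14 'c': at 13  emit P4@[10:14]
pos 15 'b': at 0 (fail-walked)
pos 16 'd': at 3  emit P1@[16:16]
pos 17 'a': at 4
pos 18 'a': at 5  emit P3@[17:18]
pos 19 'd': at 3 (fail-walked)  emit P1@[19:19]
pos 20 'd': at 3 (fail-walked)  emit P1@[20:20]
pos 21 'd': at 3 (fail-walked)  emit P1@[21:21]
pos 22 'a': at 4
pos 23 'd': at 3 (fail-walked)  emit P1@[23:23]
pos 24 'a': at 4
pos 25 'a': at 5  emit P3@[24:25]
pos 26 'b': at 6
pos 27 'b': at 7
pos 28 'c': at 8  emit P2@[23:28],P4@[24:28]
pos 29 'b': at 0 (fail-walked)
pos 30 'b': at 0
pos 31 'a': at 9
pos 32 'a': at 10  emit P3@[31:32]
pos 33 'a': at 10 (fail-walked)  emit P3@[32:33]
pos 34 'b': at 11
pos 35 'b': at 12
pos 36 'c': at 13  emit P4@[32:36]
pos 37 'c': at 1 (fail-walked)

Matches: [[0,1],[2,3],[3,3],[4,1],[6,3],[9,2],[9,4],[11,3],[14,4],[16,1],[18,3],[19,1],[20,1],[21,1],[23,1],[25,3],[28,2],[28,4],[32,3],[33,3],[36,4]]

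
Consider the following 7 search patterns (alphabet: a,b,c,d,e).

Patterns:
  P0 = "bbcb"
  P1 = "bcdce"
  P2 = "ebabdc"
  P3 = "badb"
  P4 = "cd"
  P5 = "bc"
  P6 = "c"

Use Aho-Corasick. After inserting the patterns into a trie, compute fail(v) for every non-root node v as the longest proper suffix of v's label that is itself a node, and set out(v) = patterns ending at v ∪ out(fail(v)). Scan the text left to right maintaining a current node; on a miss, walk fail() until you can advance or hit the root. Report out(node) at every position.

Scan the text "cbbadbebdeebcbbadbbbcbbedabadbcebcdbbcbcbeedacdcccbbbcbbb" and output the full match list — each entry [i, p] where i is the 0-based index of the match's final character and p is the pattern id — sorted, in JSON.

Construct AC machine:
Trie nodes:
  n0 'ε': b→1 c→18 e→9
  n1 'b': a→15 b→2 c→5
  n2 'bb': c→3
  n3 'bbc': b→4
  n4 'bbcb': ·  ←P0
  n5 'bc': d→6  ←P5
  n6 'bcd': c→7
  n7 'bcdc': e→8
  n8 'bcdce': ·  ←P1
  n9 'e': b→10
  n10 'eb': a→11
  n11 'eba': b→12
  n12 'ebab': d→13
  n13 'ebabd': c→14
  n14 'ebabdc': ·  ←P2
  n15 'ba': d→16
  n16 'bad': b→17
  n17 'badb': ·  ←P3
  n18 'c': d→19  ←P6
  n19 'cd': ·  ←P4

BFS fail/out derivation:
  n1('b'): parent n0 fail=0; on 'b' 0 → fail=0;  out ∅∪∅=∅
  n9('e'): parent n0 fail=0; on 'e' 0 → fail=0;  out ∅∪∅=∅
  n18('c'): parent n0 fail=0; on 'c' 0 → fail=0;  out {6}∪∅={6}
  n2('bb'): parent n1 fail=0; on 'b' 0 → fail=1;  out ∅∪∅=∅
  n5('bc'): parent n1 fail=0; on 'c' 0 → fail=18;  out {5}∪{6}={5,6}
  n10('eb'): parent n9 fail=0; on 'b' 0 → fail=1;  out ∅∪∅=∅
  n15('ba'): parent n1 fail=0; on 'a' 0 → fail=0;  out ∅∪∅=∅
  n19('cd'): parent n18 fail=0; on 'd' 0 → fail=0;  out {4}∪∅={4}
  n3('bbc'): parent n2 fail=1; on 'c' 1 → fail=5;  out ∅∪{5,6}={5,6}
  n6('bcd'): parent n5 fail=18; on 'd' 18 → fail=19;  out ∅∪{4}={4}
  n11('eba'): parent n10 fail=1; on 'a' 1 → fail=15;  out ∅∪∅=∅
  n16('bad'): parent n15 fail=0; on 'd' 0 → fail=0;  out ∅∪∅=∅
  n4('bbcb'): parent n3 fail=5; on 'b' 5→18→0 → fail=1;  out {0}∪∅={0}
  n7('bcdc'): parent n6 fail=19; on 'c' 19→0 → fail=18;  out ∅∪{6}={6}
  n12('ebab'): parent n11 fail=15; on 'b' 15→0 → fail=1;  out ∅∪∅=∅
  n17('badb'): parent n16 fail=0; on 'b' 0 → fail=1;  out {3}∪∅={3}
  n8('bcdce'): parent n7 fail=18; on 'e' 18→0 → fail=9;  out {1}∪∅={1}
  n13('ebabd'): parent n12 fail=1; on 'd' 1→0 → fail=0;  out ∅∪∅=∅
  n14('ebabdc'): parent n13 fail=0; on 'c' 0 → fail=18;  out {2}∪{6}={2,6}

Text stream:
[0] read 'c'  n0⇒n18  ** P6@[0:0]
[1] read 'b'  n18⇒n1 (via fail)
[2] read 'b'  n1⇒n2
[3] read 'a'  n2⇒n15 (via fail)
[4] read 'd'  n15⇒n16
[5] read 'b'  n16⇒n17  ** P3@[2:5]
[6] read 'e'  n17⇒n9 (via fail)
[7] read 'b'  n9⇒n10
[8] read 'd'  n10⇒n0 (via fail)
[9] read 'e'  n0⇒n9
[10] read 'e'  n9⇒n9 (via fail)
[11] read 'b'  n9⇒n10
[12] read 'c'  n10⇒n5 (via fail)  ** P5@[11:12],P6@[12:12]
[13] read 'b'  n5⇒n1 (via fail)
[14] read 'b'  n1⇒n2
[15] read 'a'  n2⇒n15 (via fail)
[16] read 'd'  n15⇒n16
[17] read 'b'  n16⇒n17  ** P3@[14:17]
[18] read 'b'  n17⇒n2 (via fail)
[19] read 'b'  n2⇒n2 (via fail)
[20] read 'c'  n2⇒n3  ** P5@[19:20],P6@[20:20]
[21] read 'b'  n3⇒n4  ** P0@[18:21]
[22] read 'b'  n4⇒n2 (via fail)
[23] read 'e'  n2⇒n9 (via fail)
[24] read 'd'  n9⇒n0 (via fail)
[25] read 'a'  n0⇒n0
[26] read 'b'  n0⇒n1
[27] read 'a'  n1⇒n15
[28] read 'd'  n15⇒n16
[29] read 'b'  n16⇒n17  ** P3@[26:29]
[30] read 'c'  n17⇒n5 (via fail)  ** P5@[29:30],P6@[30:30]
[31] read 'e'  n5⇒n9 (via fail)
[32] read 'b'  n9⇒n10
[33] read 'c'  n10⇒n5 (via fail)  ** P5@[32:33],P6@[33:33]
[34] read 'd'  n5⇒n6  ** P4@[33:34]
[35] read 'b'  n6⇒n1 (via fail)
[36] read 'b'  n1⇒n2
[37] read 'c'  n2⇒n3  ** P5@[36:37],P6@[37:37]
[38] read 'b'  n3⇒n4  ** P0@[35:38]
[39] read 'c'  n4⇒n5 (via fail)  ** P5@[38:39],P6@[39:39]
[40] read 'b'  n5⇒n1 (via fail)
[41] read 'e'  n1⇒n9 (via fail)
[42] read 'e'  n9⇒n9 (via fail)
[43] read 'd'  n9⇒n0 (via fail)
[44] read 'a'  n0⇒n0
[45] read 'c'  n0⇒n18  ** P6@[45:45]
[46] read 'd'  n18⇒n19  ** P4@[45:46]
[47] read 'c'  n19⇒n18 (via fail)  ** P6@[47:47]
[48] read 'c'  n18⇒n18 (via fail)  ** P6@[48:48]
[49] read 'c'  n18⇒n18 (via fail)  ** P6@[49:49]
[50] read 'b'  n18⇒n1 (via fail)
[51] read 'b'  n1⇒n2
[52] read 'b'  n2⇒n2 (via fail)
[53] read 'c'  n2⇒n3  ** P5@[52:53],P6@[53:53]
[54] read 'b'  n3⇒n4  ** P0@[51:54]
[55] read 'b'  n4⇒n2 (via fail)
[56] read 'b'  n2⇒n2 (via fail)

All matches (sorted): [[0,6],[5,3],[12,5],[12,6],[17,3],[20,5],[20,6],[21,0],[29,3],[30,5],[30,6],[33,5],[33,6],[34,4],[37,5],[37,6],[38,0],[39,5],[39,6],[45,6],[46,4],[47,6],[48,6],[49,6],[53,5],[53,6],[54,0]]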